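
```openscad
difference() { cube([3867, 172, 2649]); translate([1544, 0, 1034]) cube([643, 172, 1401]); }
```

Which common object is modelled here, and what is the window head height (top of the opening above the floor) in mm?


A wall with a window opening. The window head height is 2435 mm.

A wall with a rectangular opening subtracted — a window. Sill at z = 1034, opening 1401 mm tall, so the head is at 1034 + 1401 = 2435 mm.


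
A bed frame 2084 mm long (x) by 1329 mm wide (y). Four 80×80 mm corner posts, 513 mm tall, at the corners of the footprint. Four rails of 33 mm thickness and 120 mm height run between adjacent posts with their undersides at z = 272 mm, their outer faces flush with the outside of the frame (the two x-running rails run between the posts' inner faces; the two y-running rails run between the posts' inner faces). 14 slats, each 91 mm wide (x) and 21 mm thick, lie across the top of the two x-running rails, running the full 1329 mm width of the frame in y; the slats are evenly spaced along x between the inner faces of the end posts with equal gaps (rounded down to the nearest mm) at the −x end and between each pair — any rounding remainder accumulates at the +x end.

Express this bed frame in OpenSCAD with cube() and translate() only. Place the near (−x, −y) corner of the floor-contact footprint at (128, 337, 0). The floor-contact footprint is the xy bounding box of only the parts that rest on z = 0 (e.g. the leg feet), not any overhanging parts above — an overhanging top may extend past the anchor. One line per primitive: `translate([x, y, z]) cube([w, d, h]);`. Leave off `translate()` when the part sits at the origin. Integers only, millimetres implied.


translate([128, 337, 0]) cube([80, 80, 513]);
translate([128, 1586, 0]) cube([80, 80, 513]);
translate([2132, 337, 0]) cube([80, 80, 513]);
translate([2132, 1586, 0]) cube([80, 80, 513]);
translate([208, 337, 272]) cube([1924, 33, 120]);
translate([208, 1633, 272]) cube([1924, 33, 120]);
translate([128, 417, 272]) cube([33, 1169, 120]);
translate([2179, 417, 272]) cube([33, 1169, 120]);
translate([251, 337, 392]) cube([91, 1329, 21]);
translate([385, 337, 392]) cube([91, 1329, 21]);
translate([519, 337, 392]) cube([91, 1329, 21]);
translate([653, 337, 392]) cube([91, 1329, 21]);
translate([787, 337, 392]) cube([91, 1329, 21]);
translate([921, 337, 392]) cube([91, 1329, 21]);
translate([1055, 337, 392]) cube([91, 1329, 21]);
translate([1189, 337, 392]) cube([91, 1329, 21]);
translate([1323, 337, 392]) cube([91, 1329, 21]);
translate([1457, 337, 392]) cube([91, 1329, 21]);
translate([1591, 337, 392]) cube([91, 1329, 21]);
translate([1725, 337, 392]) cube([91, 1329, 21]);
translate([1859, 337, 392]) cube([91, 1329, 21]);
translate([1993, 337, 392]) cube([91, 1329, 21]);


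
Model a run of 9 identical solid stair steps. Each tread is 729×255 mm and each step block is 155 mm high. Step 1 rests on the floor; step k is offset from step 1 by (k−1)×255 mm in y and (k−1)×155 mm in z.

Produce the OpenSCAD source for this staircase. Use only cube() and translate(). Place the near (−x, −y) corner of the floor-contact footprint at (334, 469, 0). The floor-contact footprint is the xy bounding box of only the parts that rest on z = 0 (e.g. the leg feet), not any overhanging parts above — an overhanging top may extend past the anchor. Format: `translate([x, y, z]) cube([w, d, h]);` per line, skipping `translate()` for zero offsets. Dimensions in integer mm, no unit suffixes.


translate([334, 469, 0]) cube([729, 255, 155]);
translate([334, 724, 155]) cube([729, 255, 155]);
translate([334, 979, 310]) cube([729, 255, 155]);
translate([334, 1234, 465]) cube([729, 255, 155]);
translate([334, 1489, 620]) cube([729, 255, 155]);
translate([334, 1744, 775]) cube([729, 255, 155]);
translate([334, 1999, 930]) cube([729, 255, 155]);
translate([334, 2254, 1085]) cube([729, 255, 155]);
translate([334, 2509, 1240]) cube([729, 255, 155]);


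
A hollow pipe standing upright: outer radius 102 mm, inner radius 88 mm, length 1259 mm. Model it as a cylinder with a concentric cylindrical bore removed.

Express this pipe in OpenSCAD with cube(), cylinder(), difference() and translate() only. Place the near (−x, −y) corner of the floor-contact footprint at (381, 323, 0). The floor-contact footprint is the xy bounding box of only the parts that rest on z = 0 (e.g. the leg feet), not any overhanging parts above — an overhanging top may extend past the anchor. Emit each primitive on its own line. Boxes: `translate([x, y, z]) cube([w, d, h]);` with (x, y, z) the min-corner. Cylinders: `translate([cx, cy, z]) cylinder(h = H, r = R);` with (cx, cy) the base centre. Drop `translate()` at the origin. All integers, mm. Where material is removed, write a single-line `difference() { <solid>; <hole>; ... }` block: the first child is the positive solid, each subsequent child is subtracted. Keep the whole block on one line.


difference() { translate([483, 425, 0]) cylinder(h = 1259, r = 102); translate([483, 425, 0]) cylinder(h = 1259, r = 88); }


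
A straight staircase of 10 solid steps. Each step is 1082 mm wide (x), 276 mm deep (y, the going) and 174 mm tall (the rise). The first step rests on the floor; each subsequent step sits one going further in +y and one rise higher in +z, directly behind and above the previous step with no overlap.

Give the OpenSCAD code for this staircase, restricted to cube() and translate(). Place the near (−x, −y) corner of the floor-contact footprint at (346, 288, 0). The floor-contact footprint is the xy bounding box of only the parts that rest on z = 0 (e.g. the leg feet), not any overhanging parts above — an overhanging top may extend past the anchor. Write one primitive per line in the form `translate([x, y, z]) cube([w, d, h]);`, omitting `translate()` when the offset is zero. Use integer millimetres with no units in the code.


translate([346, 288, 0]) cube([1082, 276, 174]);
translate([346, 564, 174]) cube([1082, 276, 174]);
translate([346, 840, 348]) cube([1082, 276, 174]);
translate([346, 1116, 522]) cube([1082, 276, 174]);
translate([346, 1392, 696]) cube([1082, 276, 174]);
translate([346, 1668, 870]) cube([1082, 276, 174]);
translate([346, 1944, 1044]) cube([1082, 276, 174]);
translate([346, 2220, 1218]) cube([1082, 276, 174]);
translate([346, 2496, 1392]) cube([1082, 276, 174]);
translate([346, 2772, 1566]) cube([1082, 276, 174]);


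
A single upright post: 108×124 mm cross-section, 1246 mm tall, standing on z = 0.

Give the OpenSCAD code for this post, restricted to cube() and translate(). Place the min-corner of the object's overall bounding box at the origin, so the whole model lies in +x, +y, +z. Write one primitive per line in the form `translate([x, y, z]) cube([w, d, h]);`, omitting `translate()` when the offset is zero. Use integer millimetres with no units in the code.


cube([108, 124, 1246]);


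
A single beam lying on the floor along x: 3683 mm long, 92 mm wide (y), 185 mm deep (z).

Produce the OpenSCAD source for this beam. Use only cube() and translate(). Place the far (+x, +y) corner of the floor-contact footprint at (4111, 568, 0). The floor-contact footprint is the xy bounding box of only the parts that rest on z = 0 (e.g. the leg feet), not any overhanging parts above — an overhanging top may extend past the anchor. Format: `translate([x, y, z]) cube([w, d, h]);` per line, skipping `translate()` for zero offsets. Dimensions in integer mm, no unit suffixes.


translate([428, 476, 0]) cube([3683, 92, 185]);


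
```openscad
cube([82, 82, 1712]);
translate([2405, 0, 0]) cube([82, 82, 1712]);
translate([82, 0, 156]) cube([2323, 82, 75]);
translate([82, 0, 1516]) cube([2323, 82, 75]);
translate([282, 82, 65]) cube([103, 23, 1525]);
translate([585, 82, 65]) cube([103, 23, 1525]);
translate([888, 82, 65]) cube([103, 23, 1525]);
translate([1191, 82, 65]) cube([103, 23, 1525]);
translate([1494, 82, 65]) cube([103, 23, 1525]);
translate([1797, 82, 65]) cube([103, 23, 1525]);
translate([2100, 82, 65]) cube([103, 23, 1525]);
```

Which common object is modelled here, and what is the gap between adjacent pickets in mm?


A fence section. The picket gap is 200 mm.

Two posts, two rails, 7 pickets — a fence section. Span 2323 mm holds 7 pickets of 103 mm with 8 equal gaps: ⌊(2323 − 7·103) / 8⌋ = 200 mm.


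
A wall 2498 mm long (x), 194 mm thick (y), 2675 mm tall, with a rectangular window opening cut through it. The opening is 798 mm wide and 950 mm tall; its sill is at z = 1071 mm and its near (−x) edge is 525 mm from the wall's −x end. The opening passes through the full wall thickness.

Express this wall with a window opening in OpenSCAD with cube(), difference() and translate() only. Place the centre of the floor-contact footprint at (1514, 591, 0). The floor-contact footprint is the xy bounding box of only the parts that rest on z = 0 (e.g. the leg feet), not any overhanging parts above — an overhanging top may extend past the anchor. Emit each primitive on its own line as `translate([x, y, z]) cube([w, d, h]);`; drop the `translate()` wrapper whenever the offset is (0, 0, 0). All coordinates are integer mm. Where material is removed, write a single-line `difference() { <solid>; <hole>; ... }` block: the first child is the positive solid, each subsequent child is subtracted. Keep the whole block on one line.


difference() { translate([265, 494, 0]) cube([2498, 194, 2675]); translate([790, 494, 1071]) cube([798, 194, 950]); }


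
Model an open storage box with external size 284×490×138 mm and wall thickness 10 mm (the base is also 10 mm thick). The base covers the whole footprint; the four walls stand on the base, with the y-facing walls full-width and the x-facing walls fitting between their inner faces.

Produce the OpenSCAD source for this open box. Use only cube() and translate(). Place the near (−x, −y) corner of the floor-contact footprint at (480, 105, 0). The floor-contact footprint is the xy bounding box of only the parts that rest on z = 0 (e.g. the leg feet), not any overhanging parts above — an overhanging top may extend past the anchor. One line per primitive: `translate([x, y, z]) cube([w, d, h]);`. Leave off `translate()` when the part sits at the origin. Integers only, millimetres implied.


translate([480, 105, 0]) cube([284, 490, 10]);
translate([480, 105, 10]) cube([284, 10, 128]);
translate([480, 585, 10]) cube([284, 10, 128]);
translate([480, 115, 10]) cube([10, 470, 128]);
translate([754, 115, 10]) cube([10, 470, 128]);


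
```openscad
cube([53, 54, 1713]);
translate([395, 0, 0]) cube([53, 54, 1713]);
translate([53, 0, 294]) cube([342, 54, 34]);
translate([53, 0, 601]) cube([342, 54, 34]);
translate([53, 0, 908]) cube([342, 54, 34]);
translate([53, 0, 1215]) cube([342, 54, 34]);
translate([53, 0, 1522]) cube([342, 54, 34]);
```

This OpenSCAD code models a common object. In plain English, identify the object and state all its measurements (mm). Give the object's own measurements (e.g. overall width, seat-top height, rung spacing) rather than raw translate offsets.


A straight ladder. Two 53×54 mm vertical rails, 1713 mm tall, stand 448 mm apart (outside-to-outside) with their front faces coplanar on the −y side. 5 rungs, each 54 mm deep and 34 mm tall, span between the inner faces of the rails, front faces flush with the rails. The lowest rung's underside is at z = 294 mm and rungs are spaced 307 mm apart (underside to underside).


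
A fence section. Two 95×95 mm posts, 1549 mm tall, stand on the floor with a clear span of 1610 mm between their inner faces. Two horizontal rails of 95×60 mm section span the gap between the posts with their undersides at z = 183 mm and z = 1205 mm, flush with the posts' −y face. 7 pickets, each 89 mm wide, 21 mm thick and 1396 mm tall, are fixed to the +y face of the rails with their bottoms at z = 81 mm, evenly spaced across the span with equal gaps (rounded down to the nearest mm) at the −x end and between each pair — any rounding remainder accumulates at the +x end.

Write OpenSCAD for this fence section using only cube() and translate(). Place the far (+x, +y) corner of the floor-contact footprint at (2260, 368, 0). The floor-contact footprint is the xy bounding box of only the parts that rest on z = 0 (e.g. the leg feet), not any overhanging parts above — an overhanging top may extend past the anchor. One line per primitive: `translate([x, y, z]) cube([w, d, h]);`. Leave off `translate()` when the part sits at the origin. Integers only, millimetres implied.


translate([460, 273, 0]) cube([95, 95, 1549]);
translate([2165, 273, 0]) cube([95, 95, 1549]);
translate([555, 273, 183]) cube([1610, 95, 60]);
translate([555, 273, 1205]) cube([1610, 95, 60]);
translate([678, 368, 81]) cube([89, 21, 1396]);
translate([890, 368, 81]) cube([89, 21, 1396]);
translate([1102, 368, 81]) cube([89, 21, 1396]);
translate([1314, 368, 81]) cube([89, 21, 1396]);
translate([1526, 368, 81]) cube([89, 21, 1396]);
translate([1738, 368, 81]) cube([89, 21, 1396]);
translate([1950, 368, 81]) cube([89, 21, 1396]);


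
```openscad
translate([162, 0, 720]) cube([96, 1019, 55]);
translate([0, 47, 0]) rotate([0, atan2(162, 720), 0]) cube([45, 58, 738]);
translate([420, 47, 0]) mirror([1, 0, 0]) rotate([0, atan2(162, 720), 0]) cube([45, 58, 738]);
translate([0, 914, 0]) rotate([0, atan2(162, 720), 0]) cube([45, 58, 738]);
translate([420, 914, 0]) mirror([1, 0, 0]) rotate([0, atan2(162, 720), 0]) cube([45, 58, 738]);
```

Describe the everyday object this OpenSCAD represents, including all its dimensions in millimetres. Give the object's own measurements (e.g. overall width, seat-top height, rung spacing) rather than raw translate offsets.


A sawhorse. A 96×1019×55 mm beam (x, y, z) sits on two A-frame leg pairs. Each pair is two raked legs of 45×58 mm section (58 mm along y) splaying symmetrically in x. Each leg rises 720 mm vertically over 162 mm of horizontal reach and is 738 mm long along its own axis. Every leg's outer bottom edge rests on the floor and its outer top edge meets a bottom edge of the beam — the left legs (tilting toward +x) meet the beam's −x bottom edge, the right legs (their mirror images, tilting toward −x) meet its +x bottom edge — so the leg tops tuck under the beam, the beam's underside is 720 mm above the floor, and the feet are 420 mm apart outside-to-outside with the beam centred between them. The two leg pairs are set in 47 mm from either end of the beam.


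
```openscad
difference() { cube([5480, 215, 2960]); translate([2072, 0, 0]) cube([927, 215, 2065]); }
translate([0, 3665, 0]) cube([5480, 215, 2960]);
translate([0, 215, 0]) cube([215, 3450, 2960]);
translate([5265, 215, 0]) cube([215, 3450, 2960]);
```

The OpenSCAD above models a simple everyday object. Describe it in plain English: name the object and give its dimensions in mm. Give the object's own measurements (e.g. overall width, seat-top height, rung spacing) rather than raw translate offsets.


A single room: four walls, each 2960 mm tall and 215 mm thick, enclosing an outside footprint 5480×3880 mm (x × y), no floor or roof. The front and back walls (−y and +y sides) run the full x-width; the side walls fit between their inner faces. A door opening 927 mm wide and 2065 mm tall is cut through the front wall from the floor up, its −x edge 2072 mm from the wall's −x end.


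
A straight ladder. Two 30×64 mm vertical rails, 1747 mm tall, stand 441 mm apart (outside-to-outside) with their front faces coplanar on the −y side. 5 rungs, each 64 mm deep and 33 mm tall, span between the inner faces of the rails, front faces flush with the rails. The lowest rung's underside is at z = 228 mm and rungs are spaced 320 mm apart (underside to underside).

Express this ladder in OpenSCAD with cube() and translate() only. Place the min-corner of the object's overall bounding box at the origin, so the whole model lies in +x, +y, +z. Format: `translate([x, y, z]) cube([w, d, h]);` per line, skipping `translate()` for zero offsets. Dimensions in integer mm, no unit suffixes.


cube([30, 64, 1747]);
translate([411, 0, 0]) cube([30, 64, 1747]);
translate([30, 0, 228]) cube([381, 64, 33]);
translate([30, 0, 548]) cube([381, 64, 33]);
translate([30, 0, 868]) cube([381, 64, 33]);
translate([30, 0, 1188]) cube([381, 64, 33]);
translate([30, 0, 1508]) cube([381, 64, 33]);


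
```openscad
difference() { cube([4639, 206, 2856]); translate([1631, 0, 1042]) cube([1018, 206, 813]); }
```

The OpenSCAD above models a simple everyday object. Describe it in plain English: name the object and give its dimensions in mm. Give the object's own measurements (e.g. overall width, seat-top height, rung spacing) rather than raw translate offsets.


A wall 4639 mm long (x), 206 mm thick (y), 2856 mm tall, with a rectangular window opening cut through it. The opening is 1018 mm wide and 813 mm tall; its sill is at z = 1042 mm and its near (−x) edge is 1631 mm from the wall's −x end. The opening passes through the full wall thickness.


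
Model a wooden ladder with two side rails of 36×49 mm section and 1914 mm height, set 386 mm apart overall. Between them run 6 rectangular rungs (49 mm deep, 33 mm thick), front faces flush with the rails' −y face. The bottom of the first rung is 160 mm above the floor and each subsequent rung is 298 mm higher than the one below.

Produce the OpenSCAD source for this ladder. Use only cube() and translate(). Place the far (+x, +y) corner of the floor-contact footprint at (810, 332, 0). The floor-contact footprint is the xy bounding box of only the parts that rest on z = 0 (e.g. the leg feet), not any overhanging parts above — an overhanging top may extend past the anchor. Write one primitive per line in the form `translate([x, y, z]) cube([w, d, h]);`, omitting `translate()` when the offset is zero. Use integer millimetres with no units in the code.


translate([424, 283, 0]) cube([36, 49, 1914]);
translate([774, 283, 0]) cube([36, 49, 1914]);
translate([460, 283, 160]) cube([314, 49, 33]);
translate([460, 283, 458]) cube([314, 49, 33]);
translate([460, 283, 756]) cube([314, 49, 33]);
translate([460, 283, 1054]) cube([314, 49, 33]);
translate([460, 283, 1352]) cube([314, 49, 33]);
translate([460, 283, 1650]) cube([314, 49, 33]);


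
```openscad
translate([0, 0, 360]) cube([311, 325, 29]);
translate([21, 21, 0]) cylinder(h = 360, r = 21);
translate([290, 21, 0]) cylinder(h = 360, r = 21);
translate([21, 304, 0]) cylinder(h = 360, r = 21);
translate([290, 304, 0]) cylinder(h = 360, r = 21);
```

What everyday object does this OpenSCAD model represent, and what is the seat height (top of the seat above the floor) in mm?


A stool. The seat height is 389 mm.

A 311×325×29 slab at z = 360 on four corner cylinders — a stool. The seat top is 360 + 29 = 389 mm.


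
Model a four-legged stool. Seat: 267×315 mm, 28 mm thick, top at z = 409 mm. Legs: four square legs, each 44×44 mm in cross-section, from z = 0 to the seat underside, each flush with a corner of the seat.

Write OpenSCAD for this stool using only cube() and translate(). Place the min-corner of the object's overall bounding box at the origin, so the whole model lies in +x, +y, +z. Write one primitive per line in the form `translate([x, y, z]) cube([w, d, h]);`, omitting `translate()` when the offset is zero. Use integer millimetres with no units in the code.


translate([0, 0, 381]) cube([267, 315, 28]);
cube([44, 44, 381]);
translate([223, 0, 0]) cube([44, 44, 381]);
translate([0, 271, 0]) cube([44, 44, 381]);
translate([223, 271, 0]) cube([44, 44, 381]);


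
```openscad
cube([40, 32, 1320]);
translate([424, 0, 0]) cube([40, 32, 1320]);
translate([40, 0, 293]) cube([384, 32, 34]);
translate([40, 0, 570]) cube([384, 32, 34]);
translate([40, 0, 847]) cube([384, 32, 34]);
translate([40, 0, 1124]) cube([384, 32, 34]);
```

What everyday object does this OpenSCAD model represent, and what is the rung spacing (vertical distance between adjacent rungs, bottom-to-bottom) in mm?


A ladder. The rung spacing is 277 mm.

Two tall 40×32 posts with 4 short bars between them — a ladder. Adjacent rungs sit at z = 293 and z = 570, so the spacing is 570 − 293 = 277 mm.


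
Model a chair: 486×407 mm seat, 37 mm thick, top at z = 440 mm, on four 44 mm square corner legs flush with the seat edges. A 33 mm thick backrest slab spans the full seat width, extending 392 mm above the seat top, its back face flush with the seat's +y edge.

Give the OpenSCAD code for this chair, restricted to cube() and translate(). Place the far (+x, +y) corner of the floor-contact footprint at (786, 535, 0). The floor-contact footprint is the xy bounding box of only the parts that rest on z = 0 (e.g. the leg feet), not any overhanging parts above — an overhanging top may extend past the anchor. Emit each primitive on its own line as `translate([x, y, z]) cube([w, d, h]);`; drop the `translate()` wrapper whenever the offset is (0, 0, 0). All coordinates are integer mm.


// leg_h = 440 - 37 = 403
translate([300, 128, 403]) cube([486, 407, 37]);
translate([300, 128, 0]) cube([44, 44, 403]);
translate([742, 128, 0]) cube([44, 44, 403]);
translate([300, 491, 0]) cube([44, 44, 403]);
translate([742, 491, 0]) cube([44, 44, 403]);
translate([300, 502, 440]) cube([486, 33, 392]);


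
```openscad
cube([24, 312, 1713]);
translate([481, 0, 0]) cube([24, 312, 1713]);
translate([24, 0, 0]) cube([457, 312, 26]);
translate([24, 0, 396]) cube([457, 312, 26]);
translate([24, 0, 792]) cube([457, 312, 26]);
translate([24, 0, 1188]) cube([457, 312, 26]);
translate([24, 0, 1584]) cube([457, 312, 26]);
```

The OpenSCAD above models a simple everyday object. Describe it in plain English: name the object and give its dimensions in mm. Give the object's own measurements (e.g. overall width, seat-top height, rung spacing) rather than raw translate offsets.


An open bookshelf. Two side panels, each 24 mm thick, 312 mm deep and 1713 mm tall, stand 505 mm apart (outside-to-outside). Between them sit 5 shelves, each 26 mm thick and 312 mm deep, spanning the full gap between the sides. The bottom shelf rests on the floor (its underside at z = 0) and the clear gap between one shelf's top and the next shelf's underside is 370 mm.


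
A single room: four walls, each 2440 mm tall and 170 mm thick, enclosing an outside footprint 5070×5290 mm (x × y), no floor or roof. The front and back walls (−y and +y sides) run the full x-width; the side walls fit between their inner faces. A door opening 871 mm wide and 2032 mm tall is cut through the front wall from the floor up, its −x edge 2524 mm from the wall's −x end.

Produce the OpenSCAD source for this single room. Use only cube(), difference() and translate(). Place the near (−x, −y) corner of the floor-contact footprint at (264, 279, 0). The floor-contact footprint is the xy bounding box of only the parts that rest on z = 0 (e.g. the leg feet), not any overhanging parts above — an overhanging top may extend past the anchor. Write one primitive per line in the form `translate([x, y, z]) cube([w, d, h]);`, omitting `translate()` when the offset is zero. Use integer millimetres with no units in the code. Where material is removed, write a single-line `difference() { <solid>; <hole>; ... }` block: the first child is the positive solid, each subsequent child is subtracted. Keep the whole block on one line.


difference() { translate([264, 279, 0]) cube([5070, 170, 2440]); translate([2788, 279, 0]) cube([871, 170, 2032]); }
translate([264, 5399, 0]) cube([5070, 170, 2440]);
translate([264, 449, 0]) cube([170, 4950, 2440]);
translate([5164, 449, 0]) cube([170, 4950, 2440]);


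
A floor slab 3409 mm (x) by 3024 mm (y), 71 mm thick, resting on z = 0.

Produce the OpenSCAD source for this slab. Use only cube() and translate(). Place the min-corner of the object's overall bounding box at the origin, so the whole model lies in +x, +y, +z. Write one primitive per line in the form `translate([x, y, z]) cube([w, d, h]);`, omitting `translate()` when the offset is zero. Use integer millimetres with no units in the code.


cube([3409, 3024, 71]);


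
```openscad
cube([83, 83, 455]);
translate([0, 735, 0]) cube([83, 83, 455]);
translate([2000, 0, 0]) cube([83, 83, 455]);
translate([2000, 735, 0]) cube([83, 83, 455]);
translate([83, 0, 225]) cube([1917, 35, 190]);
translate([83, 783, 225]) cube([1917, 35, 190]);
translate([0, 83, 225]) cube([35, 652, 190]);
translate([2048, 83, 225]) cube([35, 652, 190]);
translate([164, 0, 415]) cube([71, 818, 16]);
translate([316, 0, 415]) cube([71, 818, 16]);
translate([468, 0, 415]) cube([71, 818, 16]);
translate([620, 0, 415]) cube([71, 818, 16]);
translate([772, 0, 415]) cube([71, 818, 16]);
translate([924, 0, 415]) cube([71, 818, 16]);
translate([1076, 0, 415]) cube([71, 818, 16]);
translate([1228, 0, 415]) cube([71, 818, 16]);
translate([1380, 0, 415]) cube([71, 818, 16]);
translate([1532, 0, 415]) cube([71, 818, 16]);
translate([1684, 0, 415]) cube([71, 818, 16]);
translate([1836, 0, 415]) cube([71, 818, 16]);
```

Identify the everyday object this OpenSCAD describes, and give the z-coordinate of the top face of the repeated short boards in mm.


A bed frame. The slat-top height is 431 mm.

Four posts, four rails, and a row of slats — a bed frame. Slats sit on the rails at z = 225 + 190 = 415; with slat thickness 16, the top is 431 mm.


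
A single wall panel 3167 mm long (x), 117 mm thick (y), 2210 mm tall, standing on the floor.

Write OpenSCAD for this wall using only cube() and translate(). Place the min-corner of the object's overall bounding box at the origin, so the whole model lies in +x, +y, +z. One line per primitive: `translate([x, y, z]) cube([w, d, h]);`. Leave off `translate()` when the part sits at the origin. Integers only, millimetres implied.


cube([3167, 117, 2210]);


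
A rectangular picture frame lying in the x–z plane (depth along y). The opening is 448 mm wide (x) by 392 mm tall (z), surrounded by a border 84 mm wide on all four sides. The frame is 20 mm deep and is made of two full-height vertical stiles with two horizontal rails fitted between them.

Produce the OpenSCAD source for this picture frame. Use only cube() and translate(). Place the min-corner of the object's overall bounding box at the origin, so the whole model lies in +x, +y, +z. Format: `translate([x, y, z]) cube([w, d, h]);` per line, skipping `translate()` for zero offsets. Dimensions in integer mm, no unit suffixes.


cube([84, 20, 560]);
translate([532, 0, 0]) cube([84, 20, 560]);
translate([84, 0, 0]) cube([448, 20, 84]);
translate([84, 0, 476]) cube([448, 20, 84]);


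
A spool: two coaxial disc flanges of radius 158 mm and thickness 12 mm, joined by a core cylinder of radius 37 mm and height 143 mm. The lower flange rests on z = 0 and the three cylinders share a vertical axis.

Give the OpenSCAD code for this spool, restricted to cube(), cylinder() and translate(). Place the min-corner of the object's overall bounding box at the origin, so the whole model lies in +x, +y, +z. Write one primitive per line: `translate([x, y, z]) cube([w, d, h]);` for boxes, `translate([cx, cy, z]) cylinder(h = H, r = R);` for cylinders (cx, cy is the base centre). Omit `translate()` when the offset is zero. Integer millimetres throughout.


translate([158, 158, 0]) cylinder(h = 12, r = 158);
translate([158, 158, 12]) cylinder(h = 143, r = 37);
translate([158, 158, 155]) cylinder(h = 12, r = 158);


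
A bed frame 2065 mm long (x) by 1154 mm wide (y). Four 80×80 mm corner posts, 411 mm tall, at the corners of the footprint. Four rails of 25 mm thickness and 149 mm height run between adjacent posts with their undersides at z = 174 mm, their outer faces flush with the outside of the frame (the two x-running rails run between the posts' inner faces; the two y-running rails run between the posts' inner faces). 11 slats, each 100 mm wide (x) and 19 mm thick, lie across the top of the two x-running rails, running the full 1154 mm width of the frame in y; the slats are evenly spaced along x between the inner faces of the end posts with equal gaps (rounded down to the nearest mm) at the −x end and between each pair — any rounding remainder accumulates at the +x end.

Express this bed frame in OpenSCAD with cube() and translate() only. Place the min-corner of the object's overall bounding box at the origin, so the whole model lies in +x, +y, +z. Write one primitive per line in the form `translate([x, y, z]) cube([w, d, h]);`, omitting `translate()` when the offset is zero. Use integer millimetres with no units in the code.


cube([80, 80, 411]);
translate([0, 1074, 0]) cube([80, 80, 411]);
translate([1985, 0, 0]) cube([80, 80, 411]);
translate([1985, 1074, 0]) cube([80, 80, 411]);
translate([80, 0, 174]) cube([1905, 25, 149]);
translate([80, 1129, 174]) cube([1905, 25, 149]);
translate([0, 80, 174]) cube([25, 994, 149]);
translate([2040, 80, 174]) cube([25, 994, 149]);
translate([147, 0, 323]) cube([100, 1154, 19]);
translate([314, 0, 323]) cube([100, 1154, 19]);
translate([481, 0, 323]) cube([100, 1154, 19]);
translate([648, 0, 323]) cube([100, 1154, 19]);
translate([815, 0, 323]) cube([100, 1154, 19]);
translate([982, 0, 323]) cube([100, 1154, 19]);
translate([1149, 0, 323]) cube([100, 1154, 19]);
translate([1316, 0, 323]) cube([100, 1154, 19]);
translate([1483, 0, 323]) cube([100, 1154, 19]);
translate([1650, 0, 323]) cube([100, 1154, 19]);
translate([1817, 0, 323]) cube([100, 1154, 19]);


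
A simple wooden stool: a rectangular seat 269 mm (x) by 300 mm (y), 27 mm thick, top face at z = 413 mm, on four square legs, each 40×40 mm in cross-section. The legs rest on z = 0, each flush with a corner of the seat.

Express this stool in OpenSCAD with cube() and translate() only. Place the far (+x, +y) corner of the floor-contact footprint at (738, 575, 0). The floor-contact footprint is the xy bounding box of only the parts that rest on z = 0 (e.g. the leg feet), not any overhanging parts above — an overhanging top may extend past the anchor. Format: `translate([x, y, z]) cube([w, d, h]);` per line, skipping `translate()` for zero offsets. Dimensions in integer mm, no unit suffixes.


translate([469, 275, 386]) cube([269, 300, 27]);
translate([469, 275, 0]) cube([40, 40, 386]);
translate([698, 275, 0]) cube([40, 40, 386]);
translate([469, 535, 0]) cube([40, 40, 386]);
translate([698, 535, 0]) cube([40, 40, 386]);


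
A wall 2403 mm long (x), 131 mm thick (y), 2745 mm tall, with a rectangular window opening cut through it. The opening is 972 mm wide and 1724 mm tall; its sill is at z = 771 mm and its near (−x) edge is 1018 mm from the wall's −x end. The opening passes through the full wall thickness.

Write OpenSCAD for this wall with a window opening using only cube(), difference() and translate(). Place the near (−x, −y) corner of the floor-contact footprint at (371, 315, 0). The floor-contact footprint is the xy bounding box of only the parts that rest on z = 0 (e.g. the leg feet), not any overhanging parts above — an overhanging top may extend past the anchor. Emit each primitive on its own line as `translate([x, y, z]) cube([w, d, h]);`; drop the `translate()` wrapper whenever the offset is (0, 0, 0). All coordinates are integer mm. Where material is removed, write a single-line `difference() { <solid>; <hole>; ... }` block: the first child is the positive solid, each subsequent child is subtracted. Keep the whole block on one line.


difference() { translate([371, 315, 0]) cube([2403, 131, 2745]); translate([1389, 315, 771]) cube([972, 131, 1724]); }


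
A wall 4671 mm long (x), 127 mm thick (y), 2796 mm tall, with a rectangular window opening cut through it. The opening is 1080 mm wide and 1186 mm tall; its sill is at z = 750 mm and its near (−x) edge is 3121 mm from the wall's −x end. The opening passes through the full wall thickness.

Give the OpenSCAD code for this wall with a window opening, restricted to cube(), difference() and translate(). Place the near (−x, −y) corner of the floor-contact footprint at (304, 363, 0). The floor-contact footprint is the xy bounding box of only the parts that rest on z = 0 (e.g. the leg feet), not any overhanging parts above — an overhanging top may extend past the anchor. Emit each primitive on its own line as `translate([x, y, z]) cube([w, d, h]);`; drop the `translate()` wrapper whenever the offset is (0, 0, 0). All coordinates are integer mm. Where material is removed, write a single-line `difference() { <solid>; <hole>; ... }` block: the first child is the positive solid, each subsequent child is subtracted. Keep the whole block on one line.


difference() { translate([304, 363, 0]) cube([4671, 127, 2796]); translate([3425, 363, 750]) cube([1080, 127, 1186]); }


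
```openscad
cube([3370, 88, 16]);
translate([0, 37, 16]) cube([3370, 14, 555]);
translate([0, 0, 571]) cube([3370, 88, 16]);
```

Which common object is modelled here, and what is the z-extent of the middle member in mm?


An I-beam. The web height is 555 mm.

Two wide flanges with a thin centred web — an I-beam. Overall 587 mm minus two 16 mm flanges gives a web of 587 − 2·16 = 555 mm.


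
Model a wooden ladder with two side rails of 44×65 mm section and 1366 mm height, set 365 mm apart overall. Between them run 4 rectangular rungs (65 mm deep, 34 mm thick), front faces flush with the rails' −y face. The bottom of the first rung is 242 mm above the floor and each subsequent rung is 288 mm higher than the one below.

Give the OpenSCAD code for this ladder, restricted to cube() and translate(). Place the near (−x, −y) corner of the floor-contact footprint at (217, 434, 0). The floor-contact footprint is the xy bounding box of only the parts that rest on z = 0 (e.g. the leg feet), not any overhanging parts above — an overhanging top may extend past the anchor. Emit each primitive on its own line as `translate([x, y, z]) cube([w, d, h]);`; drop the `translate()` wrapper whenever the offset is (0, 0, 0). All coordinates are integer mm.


translate([217, 434, 0]) cube([44, 65, 1366]);
translate([538, 434, 0]) cube([44, 65, 1366]);
translate([261, 434, 242]) cube([277, 65, 34]);
translate([261, 434, 530]) cube([277, 65, 34]);
translate([261, 434, 818]) cube([277, 65, 34]);
translate([261, 434, 1106]) cube([277, 65, 34]);


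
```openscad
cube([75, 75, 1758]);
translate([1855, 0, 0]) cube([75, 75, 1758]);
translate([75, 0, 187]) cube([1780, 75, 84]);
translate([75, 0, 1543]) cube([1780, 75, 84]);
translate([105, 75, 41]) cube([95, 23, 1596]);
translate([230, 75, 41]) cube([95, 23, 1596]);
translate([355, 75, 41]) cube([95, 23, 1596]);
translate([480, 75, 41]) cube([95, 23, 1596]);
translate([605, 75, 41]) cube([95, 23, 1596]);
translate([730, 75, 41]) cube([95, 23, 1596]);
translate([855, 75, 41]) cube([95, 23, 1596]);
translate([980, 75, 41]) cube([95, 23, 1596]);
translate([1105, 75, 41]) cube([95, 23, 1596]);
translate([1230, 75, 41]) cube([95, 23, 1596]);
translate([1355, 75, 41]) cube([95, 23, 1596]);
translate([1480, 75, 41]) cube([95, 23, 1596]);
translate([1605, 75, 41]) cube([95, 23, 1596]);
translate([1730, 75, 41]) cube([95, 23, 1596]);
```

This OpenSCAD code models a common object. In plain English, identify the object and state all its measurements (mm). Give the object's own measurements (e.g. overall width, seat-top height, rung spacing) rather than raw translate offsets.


A fence section. Two 75×75 mm posts, 1758 mm tall, stand on the floor with a clear span of 1780 mm between their inner faces. Two horizontal rails of 75×84 mm section span the gap between the posts with their undersides at z = 187 mm and z = 1543 mm, flush with the posts' −y face. 14 pickets, each 95 mm wide, 23 mm thick and 1596 mm tall, are fixed to the +y face of the rails with their bottoms at z = 41 mm, spaced across the span with a 30 mm gap after the −x post and between neighbouring pickets and before the +x post.


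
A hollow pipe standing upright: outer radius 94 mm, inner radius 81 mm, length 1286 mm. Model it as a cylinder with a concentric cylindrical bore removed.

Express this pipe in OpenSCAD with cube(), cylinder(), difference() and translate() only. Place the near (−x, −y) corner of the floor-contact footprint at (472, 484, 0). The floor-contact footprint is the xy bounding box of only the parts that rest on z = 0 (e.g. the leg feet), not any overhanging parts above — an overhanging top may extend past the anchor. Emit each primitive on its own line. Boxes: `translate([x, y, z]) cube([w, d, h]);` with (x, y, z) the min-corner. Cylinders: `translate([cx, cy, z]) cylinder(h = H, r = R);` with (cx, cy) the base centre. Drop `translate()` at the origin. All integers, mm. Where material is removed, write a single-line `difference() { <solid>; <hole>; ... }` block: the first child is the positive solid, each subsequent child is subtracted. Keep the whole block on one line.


difference() { translate([566, 578, 0]) cylinder(h = 1286, r = 94); translate([566, 578, 0]) cylinder(h = 1286, r = 81); }


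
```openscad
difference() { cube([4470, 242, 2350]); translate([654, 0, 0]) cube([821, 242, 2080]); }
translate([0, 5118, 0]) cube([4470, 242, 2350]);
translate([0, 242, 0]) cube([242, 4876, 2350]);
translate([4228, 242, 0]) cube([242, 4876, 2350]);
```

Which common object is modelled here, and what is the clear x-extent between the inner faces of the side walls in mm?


A single room. The interior width is 3986 mm.

Four walls enclosing a rectangle with a door in the front wall — a room. Outside width 4470 minus two 242 mm walls gives 3986 mm.


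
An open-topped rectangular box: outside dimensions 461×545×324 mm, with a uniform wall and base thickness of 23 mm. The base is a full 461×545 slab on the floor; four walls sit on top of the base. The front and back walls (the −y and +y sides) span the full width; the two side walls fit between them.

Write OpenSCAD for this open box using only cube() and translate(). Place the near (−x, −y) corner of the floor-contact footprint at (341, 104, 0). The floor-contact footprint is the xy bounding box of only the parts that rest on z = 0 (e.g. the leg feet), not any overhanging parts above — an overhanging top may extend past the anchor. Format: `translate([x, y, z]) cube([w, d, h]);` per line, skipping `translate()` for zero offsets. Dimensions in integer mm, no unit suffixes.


translate([341, 104, 0]) cube([461, 545, 23]);
translate([341, 104, 23]) cube([461, 23, 301]);
translate([341, 626, 23]) cube([461, 23, 301]);
translate([341, 127, 23]) cube([23, 499, 301]);
translate([779, 127, 23]) cube([23, 499, 301]);


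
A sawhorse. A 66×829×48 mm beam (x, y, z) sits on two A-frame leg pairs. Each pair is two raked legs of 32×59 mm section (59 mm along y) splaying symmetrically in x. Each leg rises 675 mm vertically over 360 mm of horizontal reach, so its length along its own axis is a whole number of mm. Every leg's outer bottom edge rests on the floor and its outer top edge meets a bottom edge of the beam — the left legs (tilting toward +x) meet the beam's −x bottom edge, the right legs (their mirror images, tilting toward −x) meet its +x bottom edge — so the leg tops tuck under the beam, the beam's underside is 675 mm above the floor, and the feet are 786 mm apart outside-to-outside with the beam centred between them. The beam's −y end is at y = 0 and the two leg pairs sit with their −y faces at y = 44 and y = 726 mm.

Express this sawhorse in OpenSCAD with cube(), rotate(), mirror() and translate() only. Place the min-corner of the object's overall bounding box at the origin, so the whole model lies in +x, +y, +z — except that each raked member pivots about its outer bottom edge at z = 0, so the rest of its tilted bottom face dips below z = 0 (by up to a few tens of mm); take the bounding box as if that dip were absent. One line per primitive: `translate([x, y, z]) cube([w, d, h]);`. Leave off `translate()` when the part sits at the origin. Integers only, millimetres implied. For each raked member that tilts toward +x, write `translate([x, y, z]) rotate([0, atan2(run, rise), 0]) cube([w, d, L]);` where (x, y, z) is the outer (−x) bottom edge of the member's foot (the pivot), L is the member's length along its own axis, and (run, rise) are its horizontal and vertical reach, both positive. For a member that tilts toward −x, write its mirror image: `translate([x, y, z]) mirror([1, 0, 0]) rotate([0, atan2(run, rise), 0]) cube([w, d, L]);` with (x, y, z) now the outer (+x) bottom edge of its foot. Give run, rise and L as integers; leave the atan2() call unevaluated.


// leg length = √(360² + 675²) = 765
// right-leg outer foot x = 2·360 + 66 = 786
// beam min-corner = (360, 0, 675)
translate([360, 0, 675]) cube([66, 829, 48]);
translate([0, 44, 0]) rotate([0, atan2(360, 675), 0]) cube([32, 59, 765]);
translate([786, 44, 0]) mirror([1, 0, 0]) rotate([0, atan2(360, 675), 0]) cube([32, 59, 765]);
translate([0, 726, 0]) rotate([0, atan2(360, 675), 0]) cube([32, 59, 765]);
translate([786, 726, 0]) mirror([1, 0, 0]) rotate([0, atan2(360, 675), 0]) cube([32, 59, 765]);
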